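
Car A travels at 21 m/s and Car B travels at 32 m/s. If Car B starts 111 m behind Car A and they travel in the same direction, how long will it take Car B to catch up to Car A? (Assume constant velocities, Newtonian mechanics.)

Relative speed: v_rel = 32 - 21 = 11 m/s
Time to catch: t = d₀/v_rel = 111/11 = 10.09 s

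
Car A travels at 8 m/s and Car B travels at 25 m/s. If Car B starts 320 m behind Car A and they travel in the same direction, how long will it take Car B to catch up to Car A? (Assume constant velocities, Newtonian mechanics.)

Relative speed: v_rel = 25 - 8 = 17 m/s
Time to catch: t = d₀/v_rel = 320/17 = 18.82 s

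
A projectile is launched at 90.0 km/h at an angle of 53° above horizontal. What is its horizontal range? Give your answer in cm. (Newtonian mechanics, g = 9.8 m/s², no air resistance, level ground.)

v₀ = 90.0 km/h × 0.2777777777777778 = 25.0 m/s
R = v₀² × sin(2θ) / g = 25.0² × sin(2 × 53°) / 9.8 = 625.0 × 0.961262 / 9.8 = 61.305 m
R = 61.305 m / 0.01 = 6130 cm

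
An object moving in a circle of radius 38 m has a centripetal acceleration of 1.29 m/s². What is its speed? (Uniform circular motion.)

v = √(a_c × r) = √(1.29 × 38) = 7.0 m/s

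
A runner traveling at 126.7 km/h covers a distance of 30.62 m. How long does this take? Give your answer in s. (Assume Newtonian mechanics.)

v = 126.7 km/h × 0.2777777777777778 = 35.1944 m/s
t = d / v = 30.62 / 35.1944 = 0.87 s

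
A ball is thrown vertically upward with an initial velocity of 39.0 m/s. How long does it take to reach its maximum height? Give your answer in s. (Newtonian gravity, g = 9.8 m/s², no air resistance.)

t_up = v₀ / g = 39.0 / 9.8 = 3.98 s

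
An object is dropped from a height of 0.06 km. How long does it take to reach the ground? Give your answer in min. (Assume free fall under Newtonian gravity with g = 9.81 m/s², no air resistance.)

h = 0.06 km × 1000.0 = 60.0 m
t = √(2h/g) = √(2 × 60.0 / 9.81) = 3.49749 s
t = 3.49749 s / 60.0 = 0.05829 min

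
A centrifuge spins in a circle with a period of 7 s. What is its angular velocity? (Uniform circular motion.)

ω = 2π/T = 2π/7 = 0.8976 rad/s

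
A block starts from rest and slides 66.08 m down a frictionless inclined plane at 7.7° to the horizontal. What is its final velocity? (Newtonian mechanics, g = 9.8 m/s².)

a = g sin(θ) = 9.8 × sin(7.7°) = 1.3131 m/s²
v = √(2ad) = √(2 × 1.3131 × 66.08) = 13.17 m/s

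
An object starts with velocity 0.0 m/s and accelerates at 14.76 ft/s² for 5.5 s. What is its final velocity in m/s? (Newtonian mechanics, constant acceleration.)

a = 14.76 ft/s² × 0.3048 = 4.49885 m/s²
v = v₀ + a × t = 0.0 + 4.49885 × 5.5 = 24.74 m/s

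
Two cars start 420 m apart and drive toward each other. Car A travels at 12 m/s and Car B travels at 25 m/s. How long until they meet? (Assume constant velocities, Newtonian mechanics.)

Combined speed: v_combined = 12 + 25 = 37 m/s
Time to meet: t = d/v_combined = 420/37 = 11.35 s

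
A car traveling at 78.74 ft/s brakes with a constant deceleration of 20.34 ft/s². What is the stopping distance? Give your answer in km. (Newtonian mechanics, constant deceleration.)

v₀ = 78.74 ft/s × 0.3048 = 24.0 m/s
a = 20.34 ft/s² × 0.3048 = 6.19963 m/s²
d = v₀² / (2a) = 24.0² / (2 × 6.19963) = 576.0 / 12.3993 = 46.4542 m
d = 46.4542 m / 1000.0 = 0.04645 km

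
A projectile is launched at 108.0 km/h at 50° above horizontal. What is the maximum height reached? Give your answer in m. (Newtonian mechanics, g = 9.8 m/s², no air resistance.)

v₀ = 108.0 km/h × 0.2777777777777778 = 30.0 m/s
H = v₀² × sin²(θ) / (2g) = 30.0² × sin(50°)² / (2 × 9.8) = 900.0 × 0.586824 / 19.6 = 26.95 m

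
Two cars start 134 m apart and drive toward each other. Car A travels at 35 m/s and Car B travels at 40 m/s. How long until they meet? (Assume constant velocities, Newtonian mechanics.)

Combined speed: v_combined = 35 + 40 = 75 m/s
Time to meet: t = d/v_combined = 134/75 = 1.79 s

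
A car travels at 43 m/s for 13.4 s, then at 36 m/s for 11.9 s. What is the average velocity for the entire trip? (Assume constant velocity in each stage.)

d₁ = v₁t₁ = 43 × 13.4 = 576.2 m
d₂ = v₂t₂ = 36 × 11.9 = 428.4 m
d_total = 1004.6 m, t_total = 25.3 s
v_avg = d_total/t_total = 1004.6/25.3 = 39.71 m/s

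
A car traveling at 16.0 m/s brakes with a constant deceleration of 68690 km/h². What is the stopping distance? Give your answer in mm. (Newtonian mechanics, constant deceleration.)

a = 68690 km/h² × 7.716049382716049e-05 = 5.30015 m/s²
d = v₀² / (2a) = 16.0² / (2 × 5.30015) = 256.0 / 10.6003 = 24.1503 m
d = 24.1503 m / 0.001 = 24150 mm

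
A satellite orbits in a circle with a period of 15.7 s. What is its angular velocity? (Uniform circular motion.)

ω = 2π/T = 2π/15.7 = 0.4002 rad/s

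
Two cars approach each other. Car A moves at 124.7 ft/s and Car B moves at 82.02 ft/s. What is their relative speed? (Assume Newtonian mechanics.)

v_rel = v_A + v_B = 124.7 + 82.02 = 206.72 ft/s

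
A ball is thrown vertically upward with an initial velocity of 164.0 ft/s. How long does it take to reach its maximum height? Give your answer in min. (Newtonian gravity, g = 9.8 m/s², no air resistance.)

v₀ = 164.0 ft/s × 0.3048 = 49.9872 m/s
t_up = v₀ / g = 49.9872 / 9.8 = 5.10073 s
t_up = 5.10073 s / 60.0 = 0.08501 min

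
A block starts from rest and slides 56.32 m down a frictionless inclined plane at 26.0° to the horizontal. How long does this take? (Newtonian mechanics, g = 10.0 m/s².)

a = g sin(θ) = 10.0 × sin(26.0°) = 4.3837 m/s²
t = √(2d/a) = √(2 × 56.32 / 4.3837) = 5.07 s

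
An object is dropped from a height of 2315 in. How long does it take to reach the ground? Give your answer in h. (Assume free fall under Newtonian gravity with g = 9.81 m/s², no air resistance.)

h = 2315 in × 0.0254 = 58.801 m
t = √(2h/g) = √(2 × 58.801 / 9.81) = 3.46237 s
t = 3.46237 s / 3600.0 = 0.0009618 h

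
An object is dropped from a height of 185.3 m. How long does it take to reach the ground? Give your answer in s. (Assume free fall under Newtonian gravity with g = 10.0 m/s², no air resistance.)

t = √(2h/g) = √(2 × 185.3 / 10.0) = 6.088 s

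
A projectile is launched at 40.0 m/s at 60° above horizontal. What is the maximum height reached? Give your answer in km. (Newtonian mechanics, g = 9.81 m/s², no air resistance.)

H = v₀² × sin²(θ) / (2g) = 40.0² × sin(60°)² / (2 × 9.81) = 1600.0 × 0.75 / 19.62 = 61.1621 m
H = 61.1621 m / 1000.0 = 0.06116 km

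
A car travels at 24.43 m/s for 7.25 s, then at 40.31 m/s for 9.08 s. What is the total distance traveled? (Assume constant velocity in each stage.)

d₁ = v₁t₁ = 24.43 × 7.25 = 177.1175 m
d₂ = v₂t₂ = 40.31 × 9.08 = 366.0148 m
d_total = 177.1175 + 366.0148 = 543.13 m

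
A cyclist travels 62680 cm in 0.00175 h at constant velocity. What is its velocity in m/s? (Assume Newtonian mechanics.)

d = 62680 cm × 0.01 = 626.8 m
t = 0.00175 h × 3600.0 = 6.3 s
v = d / t = 626.8 / 6.3 = 99.49 m/s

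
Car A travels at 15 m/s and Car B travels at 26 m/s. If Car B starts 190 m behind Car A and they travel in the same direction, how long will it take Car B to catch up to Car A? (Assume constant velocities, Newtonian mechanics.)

Relative speed: v_rel = 26 - 15 = 11 m/s
Time to catch: t = d₀/v_rel = 190/11 = 17.27 s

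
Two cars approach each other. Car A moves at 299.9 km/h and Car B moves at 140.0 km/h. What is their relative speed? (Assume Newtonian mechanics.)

v_rel = v_A + v_B = 299.9 + 140.0 = 439.9 km/h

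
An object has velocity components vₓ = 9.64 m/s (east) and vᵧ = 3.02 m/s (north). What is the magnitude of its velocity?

|v| = √(vₓ² + vᵧ²) = √(9.64² + 3.02²) = √(102.05) = 10.1 m/s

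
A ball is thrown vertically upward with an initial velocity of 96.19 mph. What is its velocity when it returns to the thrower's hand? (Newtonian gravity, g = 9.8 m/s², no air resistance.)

By conservation of energy (no air resistance), the ball returns to the throw height with the same speed as launch, but directed downward.
|v_ground| = v₀ = 96.19 mph
v_ground = 96.19 mph (downward)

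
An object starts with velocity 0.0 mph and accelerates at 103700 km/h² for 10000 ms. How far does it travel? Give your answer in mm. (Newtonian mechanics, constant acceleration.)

v₀ = 0.0 mph × 0.44704 = 0.0 m/s
a = 103700 km/h² × 7.716049382716049e-05 = 8.00154 m/s²
t = 10000 ms × 0.001 = 10.0 s
d = v₀ × t + ½ × a × t² = 0.0 × 10.0 + 0.5 × 8.00154 × 10.0² = 400.077 m
d = 400.077 m / 0.001 = 400100 mm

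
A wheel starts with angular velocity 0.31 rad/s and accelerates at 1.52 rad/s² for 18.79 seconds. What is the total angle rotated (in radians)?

θ = ω₀t + ½αt² = 0.31×18.79 + ½×1.52×18.79² = 274.15 rad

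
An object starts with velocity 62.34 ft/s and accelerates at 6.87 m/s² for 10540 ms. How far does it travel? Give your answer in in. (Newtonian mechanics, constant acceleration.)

v₀ = 62.34 ft/s × 0.3048 = 19.0012 m/s
t = 10540 ms × 0.001 = 10.54 s
d = v₀ × t + ½ × a × t² = 19.0012 × 10.54 + 0.5 × 6.87 × 10.54² = 581.872 m
d = 581.872 m / 0.0254 = 22910 in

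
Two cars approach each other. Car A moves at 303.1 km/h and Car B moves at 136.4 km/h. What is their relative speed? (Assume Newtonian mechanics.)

v_rel = v_A + v_B = 303.1 + 136.4 = 439.5 km/h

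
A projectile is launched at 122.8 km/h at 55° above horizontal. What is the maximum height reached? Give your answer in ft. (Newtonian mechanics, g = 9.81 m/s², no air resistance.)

v₀ = 122.8 km/h × 0.2777777777777778 = 34.1111 m/s
H = v₀² × sin²(θ) / (2g) = 34.1111² × sin(55°)² / (2 × 9.81) = 1163.57 × 0.67101 / 19.62 = 39.7944 m
H = 39.7944 m / 0.3048 = 130.6 ft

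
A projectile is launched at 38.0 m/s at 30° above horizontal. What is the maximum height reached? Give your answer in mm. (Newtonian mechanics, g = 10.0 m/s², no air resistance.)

H = v₀² × sin²(θ) / (2g) = 38.0² × sin(30°)² / (2 × 10.0) = 1444.0 × 0.25 / 20.0 = 18.05 m
H = 18.05 m / 0.001 = 18050 mm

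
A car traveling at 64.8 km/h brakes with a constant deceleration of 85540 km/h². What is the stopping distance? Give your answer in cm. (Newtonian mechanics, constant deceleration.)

v₀ = 64.8 km/h × 0.2777777777777778 = 18.0 m/s
a = 85540 km/h² × 7.716049382716049e-05 = 6.60031 m/s²
d = v₀² / (2a) = 18.0² / (2 × 6.60031) = 324.0 / 13.2006 = 24.5443 m
d = 24.5443 m / 0.01 = 2454 cm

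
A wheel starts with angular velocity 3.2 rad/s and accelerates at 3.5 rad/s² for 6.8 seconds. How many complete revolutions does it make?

θ = ω₀t + ½αt² = 3.2×6.8 + ½×3.5×6.8² = 102.68 rad
Total revolutions = θ/(2π) = 102.68/(2π) = 16.34
Complete revolutions = ⌊16.34⌋ = 16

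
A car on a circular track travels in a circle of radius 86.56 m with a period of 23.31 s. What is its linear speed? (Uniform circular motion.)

v = 2πr/T = 2π×86.56/23.31 = 23.33 m/s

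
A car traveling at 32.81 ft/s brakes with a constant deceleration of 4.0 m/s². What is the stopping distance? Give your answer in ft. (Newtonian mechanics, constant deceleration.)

v₀ = 32.81 ft/s × 0.3048 = 10.0005 m/s
d = v₀² / (2a) = 10.0005² / (2 × 4.0) = 100.01 / 8.0 = 12.5013 m
d = 12.5013 m / 0.3048 = 41.01 ft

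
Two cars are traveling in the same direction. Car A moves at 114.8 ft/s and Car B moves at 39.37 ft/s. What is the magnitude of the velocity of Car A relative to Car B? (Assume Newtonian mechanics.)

v_rel = |v_A - v_B| = |114.8 - 39.37| = 75.43 ft/s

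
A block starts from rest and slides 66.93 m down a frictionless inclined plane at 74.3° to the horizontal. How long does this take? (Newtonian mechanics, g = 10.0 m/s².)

a = g sin(θ) = 10.0 × sin(74.3°) = 9.6269 m/s²
t = √(2d/a) = √(2 × 66.93 / 9.6269) = 3.73 s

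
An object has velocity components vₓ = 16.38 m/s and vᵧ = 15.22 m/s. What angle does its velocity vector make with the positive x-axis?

θ = arctan(vᵧ/vₓ) = arctan(15.22/16.38) = 42.9°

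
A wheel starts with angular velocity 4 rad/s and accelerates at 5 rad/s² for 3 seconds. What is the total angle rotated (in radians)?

θ = ω₀t + ½αt² = 4×3 + ½×5×3² = 34.5 rad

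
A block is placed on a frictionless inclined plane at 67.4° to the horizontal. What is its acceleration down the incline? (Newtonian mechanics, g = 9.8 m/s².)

a = g sin(θ) = 9.8 × sin(67.4°) = 9.8 × 0.9232 = 9.05 m/s²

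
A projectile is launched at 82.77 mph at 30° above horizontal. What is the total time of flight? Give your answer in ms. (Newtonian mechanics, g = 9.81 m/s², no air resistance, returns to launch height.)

v₀ = 82.77 mph × 0.44704 = 37.0015 m/s
T = 2 × v₀ × sin(θ) / g = 2 × 37.0015 × sin(30°) / 9.81 = 2 × 37.0015 × 0.5 / 9.81 = 3.77181 s
T = 3.77181 s / 0.001 = 3772 ms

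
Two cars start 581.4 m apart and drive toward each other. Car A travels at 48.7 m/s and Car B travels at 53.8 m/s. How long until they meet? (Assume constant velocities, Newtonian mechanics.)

Combined speed: v_combined = 48.7 + 53.8 = 102.5 m/s
Time to meet: t = d/v_combined = 581.4/102.5 = 5.67 s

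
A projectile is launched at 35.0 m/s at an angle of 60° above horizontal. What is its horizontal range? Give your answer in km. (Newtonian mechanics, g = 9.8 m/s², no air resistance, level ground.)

R = v₀² × sin(2θ) / g = 35.0² × sin(2 × 60°) / 9.8 = 1225.0 × 0.866025 / 9.8 = 108.253 m
R = 108.253 m / 1000.0 = 0.1083 km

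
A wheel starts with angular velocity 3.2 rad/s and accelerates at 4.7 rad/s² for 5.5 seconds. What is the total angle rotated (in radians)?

θ = ω₀t + ½αt² = 3.2×5.5 + ½×4.7×5.5² = 88.69 rad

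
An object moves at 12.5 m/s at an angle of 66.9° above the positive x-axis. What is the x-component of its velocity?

vₓ = v cos(θ) = 12.5 × cos(66.9°) = 4.9 m/s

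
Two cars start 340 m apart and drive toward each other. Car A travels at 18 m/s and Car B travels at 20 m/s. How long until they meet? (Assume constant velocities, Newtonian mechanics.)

Combined speed: v_combined = 18 + 20 = 38 m/s
Time to meet: t = d/v_combined = 340/38 = 8.95 s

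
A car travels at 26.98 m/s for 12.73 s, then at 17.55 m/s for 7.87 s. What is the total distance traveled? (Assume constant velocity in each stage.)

d₁ = v₁t₁ = 26.98 × 12.73 = 343.4554 m
d₂ = v₂t₂ = 17.55 × 7.87 = 138.1185 m
d_total = 343.4554 + 138.1185 = 481.57 m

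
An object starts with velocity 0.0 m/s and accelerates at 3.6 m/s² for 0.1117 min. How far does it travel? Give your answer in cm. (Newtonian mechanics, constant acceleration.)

t = 0.1117 min × 60.0 = 6.702 s
d = v₀ × t + ½ × a × t² = 0.0 × 6.702 + 0.5 × 3.6 × 6.702² = 80.8502 m
d = 80.8502 m / 0.01 = 8085 cm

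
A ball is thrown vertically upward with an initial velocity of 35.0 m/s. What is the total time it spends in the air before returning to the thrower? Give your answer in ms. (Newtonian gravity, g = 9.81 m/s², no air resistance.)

t_total = 2 × v₀ / g = 2 × 35.0 / 9.81 = 7.13558 s
t_total = 7.13558 s / 0.001 = 7136 ms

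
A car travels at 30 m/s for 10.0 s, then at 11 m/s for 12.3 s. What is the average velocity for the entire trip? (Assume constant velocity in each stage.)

d₁ = v₁t₁ = 30 × 10.0 = 300.0 m
d₂ = v₂t₂ = 11 × 12.3 = 135.3 m
d_total = 435.3 m, t_total = 22.3 s
v_avg = d_total/t_total = 435.3/22.3 = 19.52 m/s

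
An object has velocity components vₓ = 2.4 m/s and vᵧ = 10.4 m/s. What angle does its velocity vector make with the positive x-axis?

θ = arctan(vᵧ/vₓ) = arctan(10.4/2.4) = 77.01°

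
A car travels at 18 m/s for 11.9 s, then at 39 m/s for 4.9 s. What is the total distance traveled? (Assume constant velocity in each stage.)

d₁ = v₁t₁ = 18 × 11.9 = 214.2 m
d₂ = v₂t₂ = 39 × 4.9 = 191.1 m
d_total = 214.2 + 191.1 = 405.3 m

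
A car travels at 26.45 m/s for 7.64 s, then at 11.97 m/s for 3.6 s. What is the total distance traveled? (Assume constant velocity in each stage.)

d₁ = v₁t₁ = 26.45 × 7.64 = 202.078 m
d₂ = v₂t₂ = 11.97 × 3.6 = 43.092 m
d_total = 202.078 + 43.092 = 245.17 m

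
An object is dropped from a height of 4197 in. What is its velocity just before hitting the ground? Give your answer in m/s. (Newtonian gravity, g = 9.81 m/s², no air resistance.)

h = 4197 in × 0.0254 = 106.604 m
v = √(2gh) = √(2 × 9.81 × 106.604) = 45.73 m/s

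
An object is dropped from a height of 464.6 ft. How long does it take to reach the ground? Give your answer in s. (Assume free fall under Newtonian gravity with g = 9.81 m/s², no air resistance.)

h = 464.6 ft × 0.3048 = 141.61 m
t = √(2h/g) = √(2 × 141.61 / 9.81) = 5.373 s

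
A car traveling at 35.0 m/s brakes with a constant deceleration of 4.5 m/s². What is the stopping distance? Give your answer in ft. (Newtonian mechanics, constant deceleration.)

d = v₀² / (2a) = 35.0² / (2 × 4.5) = 1225.0 / 9.0 = 136.111 m
d = 136.111 m / 0.3048 = 446.6 ft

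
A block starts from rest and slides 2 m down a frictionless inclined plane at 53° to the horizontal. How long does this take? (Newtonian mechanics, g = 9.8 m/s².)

a = g sin(θ) = 9.8 × sin(53°) = 7.8266 m/s²
t = √(2d/a) = √(2 × 2 / 7.8266) = 0.71 s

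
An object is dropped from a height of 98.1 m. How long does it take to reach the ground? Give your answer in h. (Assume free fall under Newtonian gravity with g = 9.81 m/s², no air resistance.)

t = √(2h/g) = √(2 × 98.1 / 9.81) = 4.47214 s
t = 4.47214 s / 3600.0 = 0.001242 h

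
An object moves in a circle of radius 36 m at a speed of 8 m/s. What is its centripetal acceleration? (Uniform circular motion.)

a_c = v²/r = 8²/36 = 64/36 = 1.78 m/s²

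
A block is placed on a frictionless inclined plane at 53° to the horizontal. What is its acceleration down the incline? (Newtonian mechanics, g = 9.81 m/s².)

a = g sin(θ) = 9.81 × sin(53°) = 9.81 × 0.7986 = 7.83 m/s²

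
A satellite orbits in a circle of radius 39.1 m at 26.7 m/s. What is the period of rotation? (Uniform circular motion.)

T = 2πr/v = 2π×39.1/26.7 = 9.2 s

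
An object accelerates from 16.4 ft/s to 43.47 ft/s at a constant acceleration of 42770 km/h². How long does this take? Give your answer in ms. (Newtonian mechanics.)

v₀ = 16.4 ft/s × 0.3048 = 4.99872 m/s
v = 43.47 ft/s × 0.3048 = 13.2497 m/s
a = 42770 km/h² × 7.716049382716049e-05 = 3.30015 m/s²
t = (v - v₀) / a = (13.2497 - 4.99872) / 3.30015 = 2.50018 s
t = 2.50018 s / 0.001 = 2500 ms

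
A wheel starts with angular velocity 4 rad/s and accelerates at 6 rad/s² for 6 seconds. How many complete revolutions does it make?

θ = ω₀t + ½αt² = 4×6 + ½×6×6² = 132.0 rad
Total revolutions = θ/(2π) = 132.0/(2π) = 21.01
Complete revolutions = ⌊21.01⌋ = 21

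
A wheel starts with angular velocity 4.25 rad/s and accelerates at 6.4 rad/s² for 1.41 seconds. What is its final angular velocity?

ω = ω₀ + αt = 4.25 + 6.4 × 1.41 = 13.27 rad/s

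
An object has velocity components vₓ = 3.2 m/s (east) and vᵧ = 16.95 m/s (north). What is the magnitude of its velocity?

|v| = √(vₓ² + vᵧ²) = √(3.2² + 16.95²) = √(297.5425) = 17.25 m/s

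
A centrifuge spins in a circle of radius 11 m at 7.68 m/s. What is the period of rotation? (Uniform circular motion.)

T = 2πr/v = 2π×11/7.68 = 9.0 s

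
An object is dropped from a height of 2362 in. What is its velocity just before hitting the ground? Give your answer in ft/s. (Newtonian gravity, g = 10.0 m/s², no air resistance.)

h = 2362 in × 0.0254 = 59.9948 m
v = √(2gh) = √(2 × 10.0 × 59.9948) = 34.6395 m/s
v = 34.6395 m/s / 0.3048 = 113.6 ft/s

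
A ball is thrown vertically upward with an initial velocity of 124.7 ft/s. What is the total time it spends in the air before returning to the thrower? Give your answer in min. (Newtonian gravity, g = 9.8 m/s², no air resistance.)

v₀ = 124.7 ft/s × 0.3048 = 38.0086 m/s
t_total = 2 × v₀ / g = 2 × 38.0086 / 9.8 = 7.75686 s
t_total = 7.75686 s / 60.0 = 0.1293 min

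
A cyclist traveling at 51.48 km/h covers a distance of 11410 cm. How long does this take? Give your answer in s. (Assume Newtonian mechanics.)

d = 11410 cm × 0.01 = 114.1 m
v = 51.48 km/h × 0.2777777777777778 = 14.3 m/s
t = d / v = 114.1 / 14.3 = 7.979 s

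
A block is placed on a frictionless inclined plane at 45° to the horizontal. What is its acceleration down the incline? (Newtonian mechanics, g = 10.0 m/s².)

a = g sin(θ) = 10.0 × sin(45°) = 10.0 × 0.7071 = 7.07 m/s²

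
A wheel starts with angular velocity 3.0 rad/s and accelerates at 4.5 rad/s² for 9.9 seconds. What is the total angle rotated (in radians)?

θ = ω₀t + ½αt² = 3.0×9.9 + ½×4.5×9.9² = 250.22 rad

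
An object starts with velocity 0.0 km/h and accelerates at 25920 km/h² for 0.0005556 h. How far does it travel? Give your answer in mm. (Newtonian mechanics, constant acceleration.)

v₀ = 0.0 km/h × 0.2777777777777778 = 0.0 m/s
a = 25920 km/h² × 7.716049382716049e-05 = 2.0 m/s²
t = 0.0005556 h × 3600.0 = 2.00016 s
d = v₀ × t + ½ × a × t² = 0.0 × 2.00016 + 0.5 × 2.0 × 2.00016² = 4.00064 m
d = 4.00064 m / 0.001 = 4001 mm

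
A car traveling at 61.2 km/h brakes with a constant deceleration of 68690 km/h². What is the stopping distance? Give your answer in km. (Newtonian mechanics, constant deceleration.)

v₀ = 61.2 km/h × 0.2777777777777778 = 17.0 m/s
a = 68690 km/h² × 7.716049382716049e-05 = 5.30015 m/s²
d = v₀² / (2a) = 17.0² / (2 × 5.30015) = 289.0 / 10.6003 = 27.2634 m
d = 27.2634 m / 1000.0 = 0.02726 km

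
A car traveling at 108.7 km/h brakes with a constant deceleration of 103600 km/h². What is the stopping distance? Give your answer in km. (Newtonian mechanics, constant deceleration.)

v₀ = 108.7 km/h × 0.2777777777777778 = 30.1944 m/s
a = 103600 km/h² × 7.716049382716049e-05 = 7.99383 m/s²
d = v₀² / (2a) = 30.1944² / (2 × 7.99383) = 911.702 / 15.9877 = 57.0252 m
d = 57.0252 m / 1000.0 = 0.05703 km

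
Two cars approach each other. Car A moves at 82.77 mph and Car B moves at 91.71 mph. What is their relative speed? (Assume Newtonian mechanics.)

v_rel = v_A + v_B = 82.77 + 91.71 = 174.48 mph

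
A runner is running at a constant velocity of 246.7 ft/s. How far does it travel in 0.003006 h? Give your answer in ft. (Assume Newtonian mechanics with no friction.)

v = 246.7 ft/s × 0.3048 = 75.1942 m/s
t = 0.003006 h × 3600.0 = 10.8216 s
d = v × t = 75.1942 × 10.8216 = 813.722 m
d = 813.722 m / 0.3048 = 2670 ft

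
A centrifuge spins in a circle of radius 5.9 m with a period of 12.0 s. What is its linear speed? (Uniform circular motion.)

v = 2πr/T = 2π×5.9/12.0 = 3.09 m/s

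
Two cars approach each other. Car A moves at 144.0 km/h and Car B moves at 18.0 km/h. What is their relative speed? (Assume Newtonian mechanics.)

v_rel = v_A + v_B = 144.0 + 18.0 = 162.0 km/h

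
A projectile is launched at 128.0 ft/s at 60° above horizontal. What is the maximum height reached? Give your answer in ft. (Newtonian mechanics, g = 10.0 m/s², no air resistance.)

v₀ = 128.0 ft/s × 0.3048 = 39.0144 m/s
H = v₀² × sin²(θ) / (2g) = 39.0144² × sin(60°)² / (2 × 10.0) = 1522.12 × 0.75 / 20.0 = 57.0795 m
H = 57.0795 m / 0.3048 = 187.3 ft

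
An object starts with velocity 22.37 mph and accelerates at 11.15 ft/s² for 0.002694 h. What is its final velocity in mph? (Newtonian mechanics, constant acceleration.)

v₀ = 22.37 mph × 0.44704 = 10.0003 m/s
a = 11.15 ft/s² × 0.3048 = 3.39852 m/s²
t = 0.002694 h × 3600.0 = 9.6984 s
v = v₀ + a × t = 10.0003 + 3.39852 × 9.6984 = 42.9605 m/s
v = 42.9605 m/s / 0.44704 = 96.1 mph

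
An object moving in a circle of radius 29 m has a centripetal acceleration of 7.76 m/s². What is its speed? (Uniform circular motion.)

v = √(a_c × r) = √(7.76 × 29) = 15.0 m/s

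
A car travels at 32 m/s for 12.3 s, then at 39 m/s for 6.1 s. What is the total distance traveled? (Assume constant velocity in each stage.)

d₁ = v₁t₁ = 32 × 12.3 = 393.6 m
d₂ = v₂t₂ = 39 × 6.1 = 237.9 m
d_total = 393.6 + 237.9 = 631.5 m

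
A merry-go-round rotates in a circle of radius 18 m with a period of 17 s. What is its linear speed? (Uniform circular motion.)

v = 2πr/T = 2π×18/17 = 6.65 m/s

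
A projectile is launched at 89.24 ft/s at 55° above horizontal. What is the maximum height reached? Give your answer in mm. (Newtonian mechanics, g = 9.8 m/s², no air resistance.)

v₀ = 89.24 ft/s × 0.3048 = 27.2004 m/s
H = v₀² × sin²(θ) / (2g) = 27.2004² × sin(55°)² / (2 × 9.8) = 739.862 × 0.67101 / 19.6 = 25.3293 m
H = 25.3293 m / 0.001 = 25330 mm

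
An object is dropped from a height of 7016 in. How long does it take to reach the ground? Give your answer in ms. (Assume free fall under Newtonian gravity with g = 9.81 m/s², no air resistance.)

h = 7016 in × 0.0254 = 178.206 m
t = √(2h/g) = √(2 × 178.206 / 9.81) = 6.02756 s
t = 6.02756 s / 0.001 = 6028 ms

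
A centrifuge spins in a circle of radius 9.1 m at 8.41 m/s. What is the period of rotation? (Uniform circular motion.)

T = 2πr/v = 2π×9.1/8.41 = 6.8 s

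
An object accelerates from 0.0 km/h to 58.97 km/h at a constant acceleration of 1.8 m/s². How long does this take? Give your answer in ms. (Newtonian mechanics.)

v₀ = 0.0 km/h × 0.2777777777777778 = 0.0 m/s
v = 58.97 km/h × 0.2777777777777778 = 16.3806 m/s
t = (v - v₀) / a = (16.3806 - 0.0) / 1.8 = 9.10033 s
t = 9.10033 s / 0.001 = 9100 ms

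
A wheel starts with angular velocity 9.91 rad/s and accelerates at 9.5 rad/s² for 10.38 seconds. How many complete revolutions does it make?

θ = ω₀t + ½αt² = 9.91×10.38 + ½×9.5×10.38² = 614.6517 rad
Total revolutions = θ/(2π) = 614.6517/(2π) = 97.82
Complete revolutions = ⌊97.82⌋ = 97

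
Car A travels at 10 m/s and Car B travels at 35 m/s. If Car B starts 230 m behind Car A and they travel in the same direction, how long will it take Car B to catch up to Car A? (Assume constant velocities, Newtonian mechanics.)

Relative speed: v_rel = 35 - 10 = 25 m/s
Time to catch: t = d₀/v_rel = 230/25 = 9.2 s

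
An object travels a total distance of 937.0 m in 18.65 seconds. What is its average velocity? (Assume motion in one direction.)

v_avg = Δd / Δt = 937.0 / 18.65 = 50.24 m/s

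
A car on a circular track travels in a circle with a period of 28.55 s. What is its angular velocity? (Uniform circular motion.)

ω = 2π/T = 2π/28.55 = 0.2201 rad/s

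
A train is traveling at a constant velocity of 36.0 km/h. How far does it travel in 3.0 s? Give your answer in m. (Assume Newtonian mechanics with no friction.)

v = 36.0 km/h × 0.2777777777777778 = 10.0 m/s
d = v × t = 10.0 × 3.0 = 30.0 m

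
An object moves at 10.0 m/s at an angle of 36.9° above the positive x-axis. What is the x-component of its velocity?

vₓ = v cos(θ) = 10.0 × cos(36.9°) = 8.0 m/s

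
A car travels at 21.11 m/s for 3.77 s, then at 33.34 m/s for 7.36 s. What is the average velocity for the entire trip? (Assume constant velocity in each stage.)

d₁ = v₁t₁ = 21.11 × 3.77 = 79.5847 m
d₂ = v₂t₂ = 33.34 × 7.36 = 245.3824 m
d_total = 324.9671 m, t_total = 11.13 s
v_avg = d_total/t_total = 324.9671/11.13 = 29.2 m/s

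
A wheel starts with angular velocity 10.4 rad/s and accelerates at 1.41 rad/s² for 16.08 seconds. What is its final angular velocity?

ω = ω₀ + αt = 10.4 + 1.41 × 16.08 = 33.07 rad/s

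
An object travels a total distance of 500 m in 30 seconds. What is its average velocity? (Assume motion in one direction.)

v_avg = Δd / Δt = 500 / 30 = 16.67 m/s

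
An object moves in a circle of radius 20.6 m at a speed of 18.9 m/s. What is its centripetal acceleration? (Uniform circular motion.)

a_c = v²/r = 18.9²/20.6 = 357.21/20.6 = 17.34 m/s²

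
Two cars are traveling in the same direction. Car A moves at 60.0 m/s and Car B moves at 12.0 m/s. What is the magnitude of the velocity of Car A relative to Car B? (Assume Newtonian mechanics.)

v_rel = |v_A - v_B| = |60.0 - 12.0| = 48.0 m/s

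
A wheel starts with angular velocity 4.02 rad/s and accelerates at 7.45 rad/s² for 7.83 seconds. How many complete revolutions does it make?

θ = ω₀t + ½αt² = 4.02×7.83 + ½×7.45×7.83² = 259.8522525 rad
Total revolutions = θ/(2π) = 259.8522525/(2π) = 41.36
Complete revolutions = ⌊41.36⌋ = 41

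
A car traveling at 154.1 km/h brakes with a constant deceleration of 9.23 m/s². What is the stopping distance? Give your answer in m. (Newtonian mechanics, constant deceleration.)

v₀ = 154.1 km/h × 0.2777777777777778 = 42.8056 m/s
d = v₀² / (2a) = 42.8056² / (2 × 9.23) = 1832.32 / 18.46 = 99.26 m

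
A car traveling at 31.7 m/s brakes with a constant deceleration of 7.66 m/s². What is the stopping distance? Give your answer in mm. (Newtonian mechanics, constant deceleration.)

d = v₀² / (2a) = 31.7² / (2 × 7.66) = 1004.89 / 15.32 = 65.5933 m
d = 65.5933 m / 0.001 = 65590 mm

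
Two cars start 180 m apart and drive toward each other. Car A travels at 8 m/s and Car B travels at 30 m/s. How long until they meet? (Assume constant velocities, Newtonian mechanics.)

Combined speed: v_combined = 8 + 30 = 38 m/s
Time to meet: t = d/v_combined = 180/38 = 4.74 s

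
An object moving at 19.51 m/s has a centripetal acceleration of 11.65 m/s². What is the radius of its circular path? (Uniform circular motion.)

r = v²/a_c = 19.51²/11.65 = 32.67 m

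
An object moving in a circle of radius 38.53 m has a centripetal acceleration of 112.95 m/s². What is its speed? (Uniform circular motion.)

v = √(a_c × r) = √(112.95 × 38.53) = 65.97 m/s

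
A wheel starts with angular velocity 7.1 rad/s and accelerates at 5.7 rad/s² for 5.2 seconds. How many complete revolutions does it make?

θ = ω₀t + ½αt² = 7.1×5.2 + ½×5.7×5.2² = 113.984 rad
Total revolutions = θ/(2π) = 113.984/(2π) = 18.14
Complete revolutions = ⌊18.14⌋ = 18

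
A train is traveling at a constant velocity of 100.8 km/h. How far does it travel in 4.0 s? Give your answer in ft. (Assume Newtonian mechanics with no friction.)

v = 100.8 km/h × 0.2777777777777778 = 28.0 m/s
d = v × t = 28.0 × 4.0 = 112.0 m
d = 112.0 m / 0.3048 = 367.5 ft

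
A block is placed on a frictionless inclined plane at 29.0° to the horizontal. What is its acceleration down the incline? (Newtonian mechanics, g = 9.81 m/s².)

a = g sin(θ) = 9.81 × sin(29.0°) = 9.81 × 0.4848 = 4.76 m/s²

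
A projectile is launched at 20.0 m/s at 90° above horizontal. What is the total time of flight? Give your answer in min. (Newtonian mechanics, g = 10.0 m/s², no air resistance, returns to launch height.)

T = 2 × v₀ × sin(θ) / g = 2 × 20.0 × sin(90°) / 10.0 = 2 × 20.0 × 1.0 / 10.0 = 4.0 s
T = 4.0 s / 60.0 = 0.06667 min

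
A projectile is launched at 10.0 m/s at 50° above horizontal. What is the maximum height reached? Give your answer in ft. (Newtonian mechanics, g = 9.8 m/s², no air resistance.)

H = v₀² × sin²(θ) / (2g) = 10.0² × sin(50°)² / (2 × 9.8) = 100.0 × 0.586824 / 19.6 = 2.994 m
H = 2.994 m / 0.3048 = 9.823 ft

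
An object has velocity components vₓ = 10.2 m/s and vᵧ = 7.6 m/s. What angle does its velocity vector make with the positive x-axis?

θ = arctan(vᵧ/vₓ) = arctan(7.6/10.2) = 36.69°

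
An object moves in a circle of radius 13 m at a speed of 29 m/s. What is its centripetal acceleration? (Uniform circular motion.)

a_c = v²/r = 29²/13 = 841/13 = 64.69 m/s²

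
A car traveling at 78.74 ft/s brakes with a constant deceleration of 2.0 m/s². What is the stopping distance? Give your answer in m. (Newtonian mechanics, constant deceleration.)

v₀ = 78.74 ft/s × 0.3048 = 24.0 m/s
d = v₀² / (2a) = 24.0² / (2 × 2.0) = 576.0 / 4.0 = 144.0 m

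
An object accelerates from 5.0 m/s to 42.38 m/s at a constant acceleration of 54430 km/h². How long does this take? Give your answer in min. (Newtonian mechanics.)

a = 54430 km/h² × 7.716049382716049e-05 = 4.19985 m/s²
t = (v - v₀) / a = (42.38 - 5.0) / 4.19985 = 8.90032 s
t = 8.90032 s / 60.0 = 0.1483 min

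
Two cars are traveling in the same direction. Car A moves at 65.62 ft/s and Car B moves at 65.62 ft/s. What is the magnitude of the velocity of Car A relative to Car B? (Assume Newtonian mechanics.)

v_rel = |v_A - v_B| = |65.62 - 65.62| = 0.0 ft/s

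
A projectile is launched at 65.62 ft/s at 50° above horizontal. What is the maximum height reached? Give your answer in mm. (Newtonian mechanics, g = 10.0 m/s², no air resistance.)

v₀ = 65.62 ft/s × 0.3048 = 20.001 m/s
H = v₀² × sin²(θ) / (2g) = 20.001² × sin(50°)² / (2 × 10.0) = 400.04 × 0.586824 / 20.0 = 11.7377 m
H = 11.7377 m / 0.001 = 11740 mm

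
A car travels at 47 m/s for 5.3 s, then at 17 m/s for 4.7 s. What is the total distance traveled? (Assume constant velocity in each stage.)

d₁ = v₁t₁ = 47 × 5.3 = 249.1 m
d₂ = v₂t₂ = 17 × 4.7 = 79.9 m
d_total = 249.1 + 79.9 = 329.0 m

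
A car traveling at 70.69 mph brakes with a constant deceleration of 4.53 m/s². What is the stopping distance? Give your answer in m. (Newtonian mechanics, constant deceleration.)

v₀ = 70.69 mph × 0.44704 = 31.6013 m/s
d = v₀² / (2a) = 31.6013² / (2 × 4.53) = 998.642 / 9.06 = 110.2 m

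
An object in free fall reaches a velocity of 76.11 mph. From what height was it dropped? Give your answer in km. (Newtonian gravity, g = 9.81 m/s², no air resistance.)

v = 76.11 mph × 0.44704 = 34.0242 m/s
h = v² / (2g) = 34.0242² / (2 × 9.81) = 59.0034 m
h = 59.0034 m / 1000.0 = 0.059 km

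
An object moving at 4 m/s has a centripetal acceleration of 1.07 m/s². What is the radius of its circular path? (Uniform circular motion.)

r = v²/a_c = 4²/1.07 = 14.95 m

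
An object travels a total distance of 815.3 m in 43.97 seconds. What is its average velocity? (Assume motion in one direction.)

v_avg = Δd / Δt = 815.3 / 43.97 = 18.54 m/s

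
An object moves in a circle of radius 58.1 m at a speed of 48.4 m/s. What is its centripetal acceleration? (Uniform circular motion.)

a_c = v²/r = 48.4²/58.1 = 2342.56/58.1 = 40.32 m/s²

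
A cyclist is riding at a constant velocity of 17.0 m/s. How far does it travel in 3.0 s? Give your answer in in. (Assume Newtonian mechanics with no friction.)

d = v × t = 17.0 × 3.0 = 51.0 m
d = 51.0 m / 0.0254 = 2008 in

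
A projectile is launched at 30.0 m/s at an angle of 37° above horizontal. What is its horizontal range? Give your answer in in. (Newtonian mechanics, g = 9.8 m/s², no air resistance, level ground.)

R = v₀² × sin(2θ) / g = 30.0² × sin(2 × 37°) / 9.8 = 900.0 × 0.961262 / 9.8 = 88.2792 m
R = 88.2792 m / 0.0254 = 3476 in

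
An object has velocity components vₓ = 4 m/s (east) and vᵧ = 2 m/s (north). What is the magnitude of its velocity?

|v| = √(vₓ² + vᵧ²) = √(4² + 2²) = √(20) = 4.47 m/s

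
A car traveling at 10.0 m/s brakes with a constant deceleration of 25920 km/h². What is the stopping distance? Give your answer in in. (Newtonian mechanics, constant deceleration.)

a = 25920 km/h² × 7.716049382716049e-05 = 2.0 m/s²
d = v₀² / (2a) = 10.0² / (2 × 2.0) = 100.0 / 4.0 = 25.0 m
d = 25.0 m / 0.0254 = 984.3 in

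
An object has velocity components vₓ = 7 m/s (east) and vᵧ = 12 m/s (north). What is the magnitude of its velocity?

|v| = √(vₓ² + vᵧ²) = √(7² + 12²) = √(193) = 13.89 m/s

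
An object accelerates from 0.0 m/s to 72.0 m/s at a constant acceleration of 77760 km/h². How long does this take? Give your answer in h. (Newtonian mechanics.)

a = 77760 km/h² × 7.716049382716049e-05 = 6.0 m/s²
t = (v - v₀) / a = (72.0 - 0.0) / 6.0 = 12.0 s
t = 12.0 s / 3600.0 = 0.003333 h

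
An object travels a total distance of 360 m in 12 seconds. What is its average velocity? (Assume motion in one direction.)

v_avg = Δd / Δt = 360 / 12 = 30.0 m/s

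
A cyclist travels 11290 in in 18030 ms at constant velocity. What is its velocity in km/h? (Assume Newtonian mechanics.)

d = 11290 in × 0.0254 = 286.766 m
t = 18030 ms × 0.001 = 18.03 s
v = d / t = 286.766 / 18.03 = 15.9049 m/s
v = 15.9049 m/s / 0.2777777777777778 = 57.26 km/h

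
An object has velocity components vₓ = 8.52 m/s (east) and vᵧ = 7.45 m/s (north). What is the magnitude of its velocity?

|v| = √(vₓ² + vᵧ²) = √(8.52² + 7.45²) = √(128.0929) = 11.32 m/s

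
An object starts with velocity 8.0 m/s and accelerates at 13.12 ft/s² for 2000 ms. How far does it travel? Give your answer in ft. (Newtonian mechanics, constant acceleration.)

a = 13.12 ft/s² × 0.3048 = 3.99898 m/s²
t = 2000 ms × 0.001 = 2.0 s
d = v₀ × t + ½ × a × t² = 8.0 × 2.0 + 0.5 × 3.99898 × 2.0² = 23.998 m
d = 23.998 m / 0.3048 = 78.73 ft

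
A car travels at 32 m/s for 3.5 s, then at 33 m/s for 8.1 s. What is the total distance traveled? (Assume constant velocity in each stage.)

d₁ = v₁t₁ = 32 × 3.5 = 112.0 m
d₂ = v₂t₂ = 33 × 8.1 = 267.3 m
d_total = 112.0 + 267.3 = 379.3 m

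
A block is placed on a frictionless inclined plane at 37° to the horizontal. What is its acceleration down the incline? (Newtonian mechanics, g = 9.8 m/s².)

a = g sin(θ) = 9.8 × sin(37°) = 9.8 × 0.6018 = 5.9 m/s²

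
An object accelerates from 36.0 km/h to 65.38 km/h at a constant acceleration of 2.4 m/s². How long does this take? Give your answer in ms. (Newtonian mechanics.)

v₀ = 36.0 km/h × 0.2777777777777778 = 10.0 m/s
v = 65.38 km/h × 0.2777777777777778 = 18.1611 m/s
t = (v - v₀) / a = (18.1611 - 10.0) / 2.4 = 3.40046 s
t = 3.40046 s / 0.001 = 3400 ms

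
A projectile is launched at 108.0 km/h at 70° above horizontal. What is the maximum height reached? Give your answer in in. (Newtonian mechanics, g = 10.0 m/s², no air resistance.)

v₀ = 108.0 km/h × 0.2777777777777778 = 30.0 m/s
H = v₀² × sin²(θ) / (2g) = 30.0² × sin(70°)² / (2 × 10.0) = 900.0 × 0.883022 / 20.0 = 39.736 m
H = 39.736 m / 0.0254 = 1564 in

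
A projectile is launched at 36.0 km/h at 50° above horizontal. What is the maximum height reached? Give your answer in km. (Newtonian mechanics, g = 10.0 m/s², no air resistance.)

v₀ = 36.0 km/h × 0.2777777777777778 = 10.0 m/s
H = v₀² × sin²(θ) / (2g) = 10.0² × sin(50°)² / (2 × 10.0) = 100.0 × 0.586824 / 20.0 = 2.93412 m
H = 2.93412 m / 1000.0 = 0.002934 km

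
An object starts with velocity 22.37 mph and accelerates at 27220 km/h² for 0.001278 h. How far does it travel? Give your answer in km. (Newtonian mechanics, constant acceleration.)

v₀ = 22.37 mph × 0.44704 = 10.0003 m/s
a = 27220 km/h² × 7.716049382716049e-05 = 2.10031 m/s²
t = 0.001278 h × 3600.0 = 4.6008 s
d = v₀ × t + ½ × a × t² = 10.0003 × 4.6008 + 0.5 × 2.10031 × 4.6008² = 68.2384 m
d = 68.2384 m / 1000.0 = 0.06824 km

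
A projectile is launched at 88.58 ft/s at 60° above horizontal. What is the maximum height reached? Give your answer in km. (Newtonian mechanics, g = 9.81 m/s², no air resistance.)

v₀ = 88.58 ft/s × 0.3048 = 26.9992 m/s
H = v₀² × sin²(θ) / (2g) = 26.9992² × sin(60°)² / (2 × 9.81) = 728.957 × 0.75 / 19.62 = 27.8653 m
H = 27.8653 m / 1000.0 = 0.02787 km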